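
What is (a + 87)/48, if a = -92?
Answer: -5/48 ≈ -0.10417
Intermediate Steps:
(a + 87)/48 = (-92 + 87)/48 = -5*1/48 = -5/48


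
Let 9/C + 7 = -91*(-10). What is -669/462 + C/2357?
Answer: -22601207/15608054 ≈ -1.4480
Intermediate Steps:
C = 3/301 (C = 9/(-7 - 91*(-10)) = 9/(-7 + 910) = 9/903 = 9*(1/903) = 3/301 ≈ 0.0099668)
-669/462 + C/2357 = -669/462 + (3/301)/2357 = -669*1/462 + (3/301)*(1/2357) = -223/154 + 3/709457 = -22601207/15608054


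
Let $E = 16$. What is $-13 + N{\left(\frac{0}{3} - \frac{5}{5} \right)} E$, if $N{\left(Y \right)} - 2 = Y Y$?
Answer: $35$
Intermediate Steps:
$N{\left(Y \right)} = 2 + Y^{2}$ ($N{\left(Y \right)} = 2 + Y Y = 2 + Y^{2}$)
$-13 + N{\left(\frac{0}{3} - \frac{5}{5} \right)} E = -13 + \left(2 + \left(\frac{0}{3} - \frac{5}{5}\right)^{2}\right) 16 = -13 + \left(2 + \left(0 \cdot \frac{1}{3} - 1\right)^{2}\right) 16 = -13 + \left(2 + \left(0 - 1\right)^{2}\right) 16 = -13 + \left(2 + \left(-1\right)^{2}\right) 16 = -13 + \left(2 + 1\right) 16 = -13 + 3 \cdot 16 = -13 + 48 = 35$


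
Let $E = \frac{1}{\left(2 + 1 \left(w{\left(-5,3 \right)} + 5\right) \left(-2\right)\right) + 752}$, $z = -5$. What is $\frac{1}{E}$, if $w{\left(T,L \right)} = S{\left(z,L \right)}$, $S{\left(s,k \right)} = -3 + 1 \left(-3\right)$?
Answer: $756$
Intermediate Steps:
$S{\left(s,k \right)} = -6$ ($S{\left(s,k \right)} = -3 - 3 = -6$)
$w{\left(T,L \right)} = -6$
$E = \frac{1}{756}$ ($E = \frac{1}{\left(2 + 1 \left(-6 + 5\right) \left(-2\right)\right) + 752} = \frac{1}{\left(2 + 1 \left(\left(-1\right) \left(-2\right)\right)\right) + 752} = \frac{1}{\left(2 + 1 \cdot 2\right) + 752} = \frac{1}{\left(2 + 2\right) + 752} = \frac{1}{4 + 752} = \frac{1}{756} \approx 0.0013228$)
$\frac{1}{E} = \frac{1}{\frac{1}{756}} = 756$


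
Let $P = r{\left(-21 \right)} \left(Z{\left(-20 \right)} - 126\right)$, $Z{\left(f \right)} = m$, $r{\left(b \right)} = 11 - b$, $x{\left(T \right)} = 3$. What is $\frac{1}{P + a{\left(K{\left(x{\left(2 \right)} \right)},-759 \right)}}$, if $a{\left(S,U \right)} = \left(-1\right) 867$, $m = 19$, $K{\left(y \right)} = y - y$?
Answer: $- \frac{1}{4291} \approx -0.00023305$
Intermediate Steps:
$K{\left(y \right)} = 0$
$Z{\left(f \right)} = 19$
$a{\left(S,U \right)} = -867$
$P = -3424$ ($P = \left(11 - -21\right) \left(19 - 126\right) = \left(11 + 21\right) \left(-107\right) = 32 \left(-107\right) = -3424$)
$\frac{1}{P + a{\left(K{\left(x{\left(2 \right)} \right)},-759 \right)}} = \frac{1}{-3424 - 867} = \frac{1}{-4291} = - \frac{1}{4291}$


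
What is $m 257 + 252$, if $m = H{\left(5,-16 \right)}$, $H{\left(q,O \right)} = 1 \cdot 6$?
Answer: $1794$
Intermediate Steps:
$H{\left(q,O \right)} = 6$
$m = 6$
$m 257 + 252 = 6 \cdot 257 + 252 = 1542 + 252 = 1794$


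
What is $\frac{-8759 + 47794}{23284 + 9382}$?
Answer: $\frac{39035}{32666} \approx 1.195$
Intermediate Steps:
$\frac{-8759 + 47794}{23284 + 9382} = \frac{39035}{32666}$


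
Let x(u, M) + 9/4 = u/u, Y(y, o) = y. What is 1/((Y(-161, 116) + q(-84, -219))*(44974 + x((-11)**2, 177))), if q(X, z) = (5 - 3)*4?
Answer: -4/27523323 ≈ -1.4533e-7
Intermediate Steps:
q(X, z) = 8 (q(X, z) = 2*4 = 8)
x(u, M) = -5/4 (x(u, M) = -9/4 + u/u = -9/4 + 1 = -5/4)
1/((Y(-161, 116) + q(-84, -219))*(44974 + x((-11)**2, 177))) = 1/((-161 + 8)*(44974 - 5/4)) = 1/(-153*179891/4) = 1/(-27523323/4) = -4/27523323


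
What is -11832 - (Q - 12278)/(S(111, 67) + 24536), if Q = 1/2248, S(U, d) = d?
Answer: -654371259665/55307544 ≈ -11832.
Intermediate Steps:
Q = 1/2248 ≈ 0.00044484
-11832 - (Q - 12278)/(S(111, 67) + 24536) = -11832 - (1/2248 - 12278)/(67 + 24536) = -11832 - (-27600943)/(2248*24603) = -11832 - 1*(-27600943/55307544) = -11832 + 27600943/55307544 = -654371259665/55307544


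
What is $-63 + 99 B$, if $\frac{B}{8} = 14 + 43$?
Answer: $45081$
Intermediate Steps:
$B = 456$ ($B = 8 \left(14 + 43\right) = 8 \cdot 57 = 456$)
$-63 + 99 B = -63 + 99 \cdot 456 = -63 + 45144 = 45081$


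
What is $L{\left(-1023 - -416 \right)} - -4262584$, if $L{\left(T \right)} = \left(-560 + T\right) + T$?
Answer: $4260810$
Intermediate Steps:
$L{\left(T \right)} = -560 + 2 T$
$L{\left(-1023 - -416 \right)} - -4262584 = \left(-560 + 2 \left(-1023 - -416\right)\right) - -4262584 = \left(-560 + 2 \left(-1023 + 416\right)\right) + 4262584 = \left(-560 + 2 \left(-607\right)\right) + 4262584 = \left(-560 - 1214\right) + 4262584 = -1774 + 4262584 = 4260810$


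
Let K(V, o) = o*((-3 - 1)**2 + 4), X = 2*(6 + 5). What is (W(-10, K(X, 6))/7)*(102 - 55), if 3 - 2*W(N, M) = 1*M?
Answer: -5499/14 ≈ -392.79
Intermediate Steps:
X = 22 (X = 2*11 = 22)
K(V, o) = 20*o (K(V, o) = o*((-4)**2 + 4) = o*(16 + 4) = o*20 = 20*o)
W(N, M) = 3/2 - M/2
(W(-10, K(X, 6))/7)*(102 - 55) = ((3/2 - 10*6)/7)*(102 - 55) = ((3/2 - 1/2*120)*(1/7))*47 = ((3/2 - 60)*(1/7))*47 = -117/2*1/7*47 = -117/14*47 = -5499/14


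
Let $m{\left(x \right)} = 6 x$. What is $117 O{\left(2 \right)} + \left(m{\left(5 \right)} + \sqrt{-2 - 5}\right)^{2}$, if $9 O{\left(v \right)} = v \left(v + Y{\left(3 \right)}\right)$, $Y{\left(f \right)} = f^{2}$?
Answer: $1179 + 60 i \sqrt{7} \approx 1179.0 + 158.75 i$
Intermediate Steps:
$O{\left(v \right)} = \frac{v \left(9 + v\right)}{9}$ ($O{\left(v \right)} = \frac{v \left(v + 3^{2}\right)}{9} = \frac{v \left(v + 9\right)}{9} = \frac{v \left(9 + v\right)}{9}$)
$117 O{\left(2 \right)} + \left(m{\left(5 \right)} + \sqrt{-2 - 5}\right)^{2} = 117 \cdot \frac{1}{9} \cdot 2 \left(9 + 2\right) + \left(6 \cdot 5 + \sqrt{-2 - 5}\right)^{2} = 117 \cdot \frac{1}{9} \cdot 2 \cdot 11 + \left(30 + \sqrt{-7}\right)^{2} = 117 \cdot \frac{22}{9} + \left(30 + i \sqrt{7}\right)^{2} = 286 + \left(30 + i \sqrt{7}\right)^{2}$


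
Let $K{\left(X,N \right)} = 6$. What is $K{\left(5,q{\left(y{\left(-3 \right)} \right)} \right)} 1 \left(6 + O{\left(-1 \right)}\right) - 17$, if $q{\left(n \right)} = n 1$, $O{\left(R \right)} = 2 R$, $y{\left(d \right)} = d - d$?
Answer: $7$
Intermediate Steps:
$y{\left(d \right)} = 0$
$q{\left(n \right)} = n$
$K{\left(5,q{\left(y{\left(-3 \right)} \right)} \right)} 1 \left(6 + O{\left(-1 \right)}\right) - 17 = 6 \cdot 1 \left(6 + 2 \left(-1\right)\right) - 17 = 6 \cdot 1 \left(6 - 2\right) - 17 = 6 \cdot 1 \cdot 4 - 17 = 6 \cdot 4 - 17 = 24 - 17 = 7$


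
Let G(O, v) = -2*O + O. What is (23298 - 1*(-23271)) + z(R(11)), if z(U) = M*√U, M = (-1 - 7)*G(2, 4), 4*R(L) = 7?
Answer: 46569 + 8*√7 ≈ 46590.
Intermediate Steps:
G(O, v) = -O
R(L) = 7/4 (R(L) = (¼)*7 = 7/4)
M = 16 (M = (-1 - 7)*(-1*2) = -8*(-2) = 16)
z(U) = 16*√U
(23298 - 1*(-23271)) + z(R(11)) = (23298 - 1*(-23271)) + 16*√(7/4) = (23298 + 23271) + 16*(√7/2) = 46569 + 8*√7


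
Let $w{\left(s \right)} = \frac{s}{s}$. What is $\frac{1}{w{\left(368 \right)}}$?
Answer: $1$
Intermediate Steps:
$w{\left(s \right)} = 1$
$\frac{1}{w{\left(368 \right)}} = 1^{-1} = 1$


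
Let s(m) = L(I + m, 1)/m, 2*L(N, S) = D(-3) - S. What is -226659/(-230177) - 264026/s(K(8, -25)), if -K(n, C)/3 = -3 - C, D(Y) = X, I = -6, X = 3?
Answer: 4010999258391/230177 ≈ 1.7426e+7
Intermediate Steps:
D(Y) = 3
L(N, S) = 3/2 - S/2 (L(N, S) = (3 - S)/2 = 3/2 - S/2)
K(n, C) = 9 + 3*C (K(n, C) = -3*(-3 - C) = 9 + 3*C)
s(m) = 1/m (s(m) = (3/2 - ½*1)/m = (3/2 - ½)/m = 1/m)
-226659/(-230177) - 264026/s(K(8, -25)) = -226659/(-230177) - 264026/(1/(9 + 3*(-25))) = -226659*(-1/230177) - 264026/(1/(9 - 75)) = 226659/230177 - 264026/(1/(-66)) = 226659/230177 - 264026/(-1/66) = 226659/230177 - 264026*(-66) = 226659/230177 + 17425716 = 4010999258391/230177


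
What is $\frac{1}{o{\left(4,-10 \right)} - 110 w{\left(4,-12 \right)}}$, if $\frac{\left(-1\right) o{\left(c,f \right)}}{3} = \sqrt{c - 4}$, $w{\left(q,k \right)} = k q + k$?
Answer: $\frac{1}{6600} \approx 0.00015152$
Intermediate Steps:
$w{\left(q,k \right)} = k + k q$
$o{\left(c,f \right)} = - 3 \sqrt{-4 + c}$ ($o{\left(c,f \right)} = - 3 \sqrt{c - 4} = - 3 \sqrt{-4 + c}$)
$\frac{1}{o{\left(4,-10 \right)} - 110 w{\left(4,-12 \right)}} = \frac{1}{- 3 \sqrt{-4 + 4} - 110 \left(- 12 \left(1 + 4\right)\right)} = \frac{1}{- 3 \sqrt{0} - 110 \left(\left(-12\right) 5\right)} = \frac{1}{\left(-3\right) 0 - -6600} = \frac{1}{0 + 6600} = \frac{1}{6600}$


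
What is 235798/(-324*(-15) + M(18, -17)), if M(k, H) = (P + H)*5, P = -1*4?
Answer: 235798/4755 ≈ 49.589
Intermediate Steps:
P = -4
M(k, H) = -20 + 5*H (M(k, H) = (-4 + H)*5 = -20 + 5*H)
235798/(-324*(-15) + M(18, -17)) = 235798/(-324*(-15) + (-20 + 5*(-17))) = 235798/(4860 + (-20 - 85)) = 235798/(4860 - 105) = 235798/4755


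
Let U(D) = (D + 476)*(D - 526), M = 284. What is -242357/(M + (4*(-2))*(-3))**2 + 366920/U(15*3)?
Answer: -95542405437/23773013264 ≈ -4.0189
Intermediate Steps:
U(D) = (-526 + D)*(476 + D) (U(D) = (476 + D)*(-526 + D) = (-526 + D)*(476 + D))
-242357/(M + (4*(-2))*(-3))**2 + 366920/U(15*3) = -242357/(284 + (4*(-2))*(-3))**2 + 366920/(-250376 + (15*3)**2 - 750*3) = -242357/(284 - 8*(-3))**2 + 366920/(-250376 + 45**2 - 50*45) = -242357/(284 + 24)**2 + 366920/(-250376 + 2025 - 2250) = -242357/(308**2) + 366920/(-250601) = -242357/94864 + 366920*(-1/250601) = -242357*1/94864 - 366920/250601 = -242357/94864 - 366920/250601 = -95542405437/23773013264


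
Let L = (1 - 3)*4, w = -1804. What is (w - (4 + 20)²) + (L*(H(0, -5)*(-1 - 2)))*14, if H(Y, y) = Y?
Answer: -2380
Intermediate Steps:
L = -8 (L = -2*4 = -8)
(w - (4 + 20)²) + (L*(H(0, -5)*(-1 - 2)))*14 = (-1804 - (4 + 20)²) - 0*(-1 - 2)*14 = (-1804 - 1*24²) - 0*(-3)*14 = (-1804 - 1*576) - 8*0*14 = (-1804 - 576) + 0*14 = -2380 + 0 = -2380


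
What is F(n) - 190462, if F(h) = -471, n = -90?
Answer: -190933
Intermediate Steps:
F(n) - 190462 = -471 - 190462 = -190933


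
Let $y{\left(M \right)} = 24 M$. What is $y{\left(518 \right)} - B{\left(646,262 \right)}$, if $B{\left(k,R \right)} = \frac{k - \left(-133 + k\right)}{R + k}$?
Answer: $\frac{11288123}{908} \approx 12432.0$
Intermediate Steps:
$B{\left(k,R \right)} = \frac{133}{R + k}$
$y{\left(518 \right)} - B{\left(646,262 \right)} = 24 \cdot 518 - \frac{133}{262 + 646} = 12432 - \frac{133}{908} = \frac{11288123}{908}$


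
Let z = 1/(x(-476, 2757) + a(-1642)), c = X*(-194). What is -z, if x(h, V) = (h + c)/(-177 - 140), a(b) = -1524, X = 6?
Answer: 317/481468 ≈ 0.00065840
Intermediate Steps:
c = -1164 (c = 6*(-194) = -1164)
x(h, V) = 1164/317 - h/317 (x(h, V) = (h - 1164)/(-177 - 140) = (-1164 + h)/(-317) = (-1164 + h)*(-1/317) = 1164/317 - h/317)
z = -317/481468 (z = 1/((1164/317 - 1/317*(-476)) - 1524) = 1/((1164/317 + 476/317) - 1524) = 1/(1640/317 - 1524) = 1/(-481468/317) = -317/481468 ≈ -0.00065840)
-z = -1*(-317/481468) = 317/481468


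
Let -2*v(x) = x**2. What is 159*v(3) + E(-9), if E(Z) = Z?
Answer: -1449/2 ≈ -724.50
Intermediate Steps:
v(x) = -x**2/2
159*v(3) + E(-9) = 159*(-1/2*3**2) - 9 = 159*(-1/2*9) - 9 = 159*(-9/2) - 9 = -1431/2 - 9 = -1449/2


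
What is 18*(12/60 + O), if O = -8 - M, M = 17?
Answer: -2232/5 ≈ -446.40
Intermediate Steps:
O = -25 (O = -8 - 1*17 = -8 - 17 = -25)
18*(12/60 + O) = 18*(12/60 - 25) = 18*(12*(1/60) - 25) = 18*(⅕ - 25) = 18*(-124/5) = -2232/5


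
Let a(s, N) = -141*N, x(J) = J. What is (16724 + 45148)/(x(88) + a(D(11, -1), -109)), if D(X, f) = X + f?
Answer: 61872/15457 ≈ 4.0028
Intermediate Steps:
(16724 + 45148)/(x(88) + a(D(11, -1), -109)) = (16724 + 45148)/(88 - 141*(-109)) = 61872/(88 + 15369) = 61872/15457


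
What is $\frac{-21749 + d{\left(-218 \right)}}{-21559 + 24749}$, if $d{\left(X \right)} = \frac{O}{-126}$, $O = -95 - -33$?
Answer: $- \frac{685078}{100485} \approx -6.8177$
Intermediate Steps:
$O = -62$ ($O = -95 + 33 = -62$)
$d{\left(X \right)} = \frac{31}{63}$ ($d{\left(X \right)} = - \frac{62}{-126} = \left(-62\right) \left(- \frac{1}{126}\right) = \frac{31}{63}$)
$\frac{-21749 + d{\left(-218 \right)}}{-21559 + 24749} = \frac{-21749 + \frac{31}{63}}{-21559 + 24749} = - \frac{1370156}{63 \cdot 3190} = \left(- \frac{1370156}{63}\right) \frac{1}{3190} = - \frac{685078}{100485}$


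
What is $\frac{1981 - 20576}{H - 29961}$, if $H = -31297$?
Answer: $\frac{18595}{61258} \approx 0.30355$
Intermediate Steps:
$\frac{1981 - 20576}{H - 29961} = \frac{1981 - 20576}{-31297 - 29961} = - \frac{18595}{-61258} = \left(-18595\right) \left(- \frac{1}{61258}\right) = \frac{18595}{61258}$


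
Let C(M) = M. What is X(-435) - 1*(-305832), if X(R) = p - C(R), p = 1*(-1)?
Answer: 306266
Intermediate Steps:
p = -1
X(R) = -1 - R
X(-435) - 1*(-305832) = (-1 - 1*(-435)) - 1*(-305832) = (-1 + 435) + 305832 = 434 + 305832 = 306266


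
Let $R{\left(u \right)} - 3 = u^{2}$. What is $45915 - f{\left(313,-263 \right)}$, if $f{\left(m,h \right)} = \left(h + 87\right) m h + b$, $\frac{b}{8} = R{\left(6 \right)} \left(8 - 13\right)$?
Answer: $-14440669$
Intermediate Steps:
$R{\left(u \right)} = 3 + u^{2}$
$b = -1560$ ($b = 8 \left(3 + 6^{2}\right) \left(8 - 13\right) = 8 \left(3 + 36\right) \left(-5\right) = 8 \cdot 39 \left(-5\right) = 8 \left(-195\right) = -1560$)
$f{\left(m,h \right)} = -1560 + h m \left(87 + h\right)$ ($f{\left(m,h \right)} = \left(h + 87\right) m h - 1560 = \left(87 + h\right) m h - 1560 = m \left(87 + h\right) h - 1560 = h m \left(87 + h\right) - 1560 = -1560 + h m \left(87 + h\right)$)
$45915 - f{\left(313,-263 \right)} = 45915 - \left(-1560 + 313 \left(-263\right)^{2} + 87 \left(-263\right) 313\right) = 45915 - \left(-1560 + 313 \cdot 69169 - 7161753\right) = 45915 - \left(-1560 + 21649897 - 7161753\right) = 45915 - 14486584 = -14440669$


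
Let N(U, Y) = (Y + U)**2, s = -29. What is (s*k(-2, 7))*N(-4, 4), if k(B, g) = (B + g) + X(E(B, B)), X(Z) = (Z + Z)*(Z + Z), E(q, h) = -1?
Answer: 0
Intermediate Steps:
X(Z) = 4*Z**2 (X(Z) = (2*Z)*(2*Z) = 4*Z**2)
N(U, Y) = (U + Y)**2
k(B, g) = 4 + B + g (k(B, g) = (B + g) + 4*(-1)**2 = (B + g) + 4*1 = (B + g) + 4 = 4 + B + g)
(s*k(-2, 7))*N(-4, 4) = (-29*(4 - 2 + 7))*(-4 + 4)**2 = -29*9*0**2 = -261*0 = 0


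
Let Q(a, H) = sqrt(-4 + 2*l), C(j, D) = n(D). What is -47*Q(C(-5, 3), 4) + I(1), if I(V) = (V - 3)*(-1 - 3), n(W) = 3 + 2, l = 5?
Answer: 8 - 47*sqrt(6) ≈ -107.13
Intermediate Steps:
n(W) = 5
I(V) = 12 - 4*V (I(V) = (-3 + V)*(-4) = 12 - 4*V)
C(j, D) = 5
Q(a, H) = sqrt(6) (Q(a, H) = sqrt(-4 + 2*5) = sqrt(-4 + 10) = sqrt(6))
-47*Q(C(-5, 3), 4) + I(1) = -47*sqrt(6) + (12 - 4*1) = -47*sqrt(6) + (12 - 4) = -47*sqrt(6) + 8 = 8 - 47*sqrt(6)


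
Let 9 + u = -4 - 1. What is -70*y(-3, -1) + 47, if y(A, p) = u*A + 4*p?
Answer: -2613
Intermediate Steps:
u = -14 (u = -9 + (-4 - 1) = -9 - 5 = -14)
y(A, p) = -14*A + 4*p
-70*y(-3, -1) + 47 = -70*(-14*(-3) + 4*(-1)) + 47 = -70*(42 - 4) + 47 = -70*38 + 47 = -2660 + 47 = -2613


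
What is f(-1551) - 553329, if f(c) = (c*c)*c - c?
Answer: -3731638929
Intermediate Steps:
f(c) = c**3 - c (f(c) = c**2*c - c = c**3 - c)
f(-1551) - 553329 = ((-1551)**3 - 1*(-1551)) - 553329 = (-3731087151 + 1551) - 553329 = -3731085600 - 553329 = -3731638929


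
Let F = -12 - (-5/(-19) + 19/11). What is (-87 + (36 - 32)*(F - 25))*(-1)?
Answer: 50779/209 ≈ 242.96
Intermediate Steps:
F = -2924/209 (F = -12 - (-5*(-1/19) + 19*(1/11)) = -12 - (5/19 + 19/11) = -12 - 1*416/209 = -12 - 416/209 = -2924/209 ≈ -13.990)
(-87 + (36 - 32)*(F - 25))*(-1) = (-87 + (36 - 32)*(-2924/209 - 25))*(-1) = (-87 + 4*(-8149/209))*(-1) = (-87 - 32596/209)*(-1) = -50779/209*(-1) = 50779/209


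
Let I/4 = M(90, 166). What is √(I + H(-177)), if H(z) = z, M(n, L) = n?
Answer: √183 ≈ 13.528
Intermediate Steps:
I = 360 (I = 4*90 = 360)
√(I + H(-177)) = √(360 - 177) = √183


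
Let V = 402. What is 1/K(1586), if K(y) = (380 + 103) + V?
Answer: 1/885 ≈ 0.0011299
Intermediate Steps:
K(y) = 885 (K(y) = (380 + 103) + 402 = 483 + 402 = 885)
1/K(1586) = 1/885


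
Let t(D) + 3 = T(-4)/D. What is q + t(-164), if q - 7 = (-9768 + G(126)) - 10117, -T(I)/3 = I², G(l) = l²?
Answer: -164193/41 ≈ -4004.7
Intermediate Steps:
T(I) = -3*I²
t(D) = -3 - 48/D (t(D) = -3 + (-3*(-4)²)/D = -3 + (-3*16)/D = -3 - 48/D)
q = -4002 (q = 7 + ((-9768 + 126²) - 10117) = 7 + ((-9768 + 15876) - 10117) = 7 + (6108 - 10117) = 7 - 4009 = -4002)
q + t(-164) = -4002 + (-3 - 48/(-164)) = -4002 + (-3 - 48*(-1/164)) = -4002 + (-3 + 12/41) = -4002 - 111/41 = -164193/41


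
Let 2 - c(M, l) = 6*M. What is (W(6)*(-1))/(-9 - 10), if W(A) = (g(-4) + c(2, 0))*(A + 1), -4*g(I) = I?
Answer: -63/19 ≈ -3.3158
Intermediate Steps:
c(M, l) = 2 - 6*M
g(I) = -I/4
W(A) = -9 - 9*A (W(A) = (-1/4*(-4) + (2 - 6*2))*(A + 1) = (1 + (2 - 12))*(1 + A) = (1 - 10)*(1 + A) = -9*(1 + A) = -9 - 9*A)
(W(6)*(-1))/(-9 - 10) = ((-9 - 9*6)*(-1))/(-9 - 10) = ((-9 - 54)*(-1))/(-19) = -63*(-1)*(-1/19) = 63*(-1/19) = -63/19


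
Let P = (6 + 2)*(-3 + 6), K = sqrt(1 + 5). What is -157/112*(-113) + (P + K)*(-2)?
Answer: 12365/112 - 2*sqrt(6) ≈ 105.50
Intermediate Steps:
K = sqrt(6) ≈ 2.4495
P = 24 (P = 8*3 = 24)
-157/112*(-113) + (P + K)*(-2) = -157/112*(-113) + (24 + sqrt(6))*(-2) = -157*1/112*(-113) + (-48 - 2*sqrt(6)) = -157/112*(-113) + (-48 - 2*sqrt(6)) = 17741/112 + (-48 - 2*sqrt(6)) = 12365/112 - 2*sqrt(6)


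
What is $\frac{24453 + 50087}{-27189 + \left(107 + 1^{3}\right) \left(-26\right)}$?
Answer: $- \frac{74540}{29997} \approx -2.4849$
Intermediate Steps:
$\frac{24453 + 50087}{-27189 + \left(107 + 1^{3}\right) \left(-26\right)} = \frac{74540}{-27189 + \left(107 + 1\right) \left(-26\right)} = \frac{74540}{-27189 + 108 \left(-26\right)} = \frac{74540}{-27189 - 2808} = \frac{74540}{-29997} = 74540 \left(- \frac{1}{29997}\right) = - \frac{74540}{29997}$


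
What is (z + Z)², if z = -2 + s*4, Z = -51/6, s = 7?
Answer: 1225/4 ≈ 306.25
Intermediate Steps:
Z = -17/2 (Z = -51*⅙ = -17/2 ≈ -8.5000)
z = 26 (z = -2 + 7*4 = -2 + 28 = 26)
(z + Z)² = (26 - 17/2)² = (35/2)² = 1225/4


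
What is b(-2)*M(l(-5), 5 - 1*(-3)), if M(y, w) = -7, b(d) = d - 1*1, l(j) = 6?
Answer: 21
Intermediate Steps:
b(d) = -1 + d (b(d) = d - 1 = -1 + d)
b(-2)*M(l(-5), 5 - 1*(-3)) = (-1 - 2)*(-7) = -3*(-7) = 21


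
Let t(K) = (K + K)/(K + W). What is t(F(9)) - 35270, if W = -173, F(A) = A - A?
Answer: -35270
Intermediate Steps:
F(A) = 0
t(K) = 2*K/(-173 + K) (t(K) = (K + K)/(K - 173) = (2*K)/(-173 + K) = 2*K/(-173 + K))
t(F(9)) - 35270 = 2*0/(-173 + 0) - 35270 = 2*0/(-173) - 35270 = 2*0*(-1/173) - 35270 = 0 - 35270 = -35270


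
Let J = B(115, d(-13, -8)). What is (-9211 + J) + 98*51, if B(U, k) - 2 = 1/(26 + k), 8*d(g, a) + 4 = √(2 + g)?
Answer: (-4211*√11 + 859036*I)/(√11 - 204*I) ≈ -4211.0 - 0.00063741*I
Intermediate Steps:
d(g, a) = -½ + √(2 + g)/8
B(U, k) = 2 + 1/(26 + k)
J = (52 + I*√11/4)/(51/2 + I*√11/8) (J = (53 + 2*(-½ + √(2 - 13)/8))/(26 + (-½ + √(2 - 13)/8)) = (53 + 2*(-½ + √(-11)/8))/(26 + (-½ + √(-11)/8)) = (53 + 2*(-½ + (I*√11)/8))/(26 + (-½ + (I*√11)/8)) = (53 + 2*(-½ + I*√11/8))/(26 + (-½ + I*√11/8)) = (53 + (-1 + I*√11/4))/(51/2 + I*√11/8) = (52 + I*√11/4)/(51/2 + I*√11/8) ≈ 2.0392 - 0.0006374*I)
(-9211 + J) + 98*51 = (-9211 + (84886/41627 - 8*I*√11/41627)) + 98*51 = (-383341411/41627 - 8*I*√11/41627) + 4998 = -175289665/41627 - 8*I*√11/41627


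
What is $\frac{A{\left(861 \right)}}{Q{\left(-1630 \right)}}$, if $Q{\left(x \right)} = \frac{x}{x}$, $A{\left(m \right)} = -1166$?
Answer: $-1166$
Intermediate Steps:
$Q{\left(x \right)} = 1$
$\frac{A{\left(861 \right)}}{Q{\left(-1630 \right)}} = - \frac{1166}{1} = \left(-1166\right) 1 = -1166$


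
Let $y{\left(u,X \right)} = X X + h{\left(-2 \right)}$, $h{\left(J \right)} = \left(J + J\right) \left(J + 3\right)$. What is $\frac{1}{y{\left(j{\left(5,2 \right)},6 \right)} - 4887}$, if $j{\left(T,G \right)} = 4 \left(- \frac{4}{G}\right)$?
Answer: $- \frac{1}{4855} \approx -0.00020597$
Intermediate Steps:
$h{\left(J \right)} = 2 J \left(3 + J\right)$
$j{\left(T,G \right)} = - \frac{16}{G}$
$y{\left(u,X \right)} = -4 + X^{2}$ ($y{\left(u,X \right)} = X X + 2 \left(-2\right) \left(3 - 2\right) = X^{2} + 2 \left(-2\right) 1 = X^{2} - 4 = -4 + X^{2}$)
$\frac{1}{y{\left(j{\left(5,2 \right)},6 \right)} - 4887} = \frac{1}{\left(-4 + 6^{2}\right) - 4887} = \frac{1}{\left(-4 + 36\right) - 4887} = \frac{1}{32 - 4887} = \frac{1}{-4855} = - \frac{1}{4855}$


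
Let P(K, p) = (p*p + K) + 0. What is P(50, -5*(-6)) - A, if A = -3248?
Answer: 4198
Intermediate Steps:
P(K, p) = K + p² (P(K, p) = (p² + K) + 0 = (K + p²) + 0 = K + p²)
P(50, -5*(-6)) - A = (50 + (-5*(-6))²) - 1*(-3248) = (50 + 30²) + 3248 = (50 + 900) + 3248 = 950 + 3248 = 4198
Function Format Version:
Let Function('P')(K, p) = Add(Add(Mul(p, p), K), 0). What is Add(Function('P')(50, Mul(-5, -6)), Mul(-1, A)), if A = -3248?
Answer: 4198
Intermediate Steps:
Function('P')(K, p) = Add(K, Pow(p, 2)) (Function('P')(K, p) = Add(Add(Pow(p, 2), K), 0) = Add(Add(K, Pow(p, 2)), 0) = Add(K, Pow(p, 2)))
Add(Function('P')(50, Mul(-5, -6)), Mul(-1, A)) = Add(Add(50, Pow(Mul(-5, -6), 2)), Mul(-1, -3248)) = Add(Add(50, Pow(30, 2)), 3248) = Add(Add(50, 900), 3248) = Add(950, 3248) = 4198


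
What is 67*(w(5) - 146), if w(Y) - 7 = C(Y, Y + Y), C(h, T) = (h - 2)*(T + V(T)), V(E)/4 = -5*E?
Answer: -47503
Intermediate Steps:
V(E) = -20*E (V(E) = 4*(-5*E) = -20*E)
C(h, T) = -19*T*(-2 + h) (C(h, T) = (h - 2)*(T - 20*T) = (-2 + h)*(-19*T) = -19*T*(-2 + h))
w(Y) = 7 + 38*Y*(2 - Y) (w(Y) = 7 + 19*(Y + Y)*(2 - Y) = 7 + 19*(2*Y)*(2 - Y) = 7 + 38*Y*(2 - Y))
67*(w(5) - 146) = 67*((7 - 38*5² + 76*5) - 146) = 67*((7 - 38*25 + 380) - 146) = 67*((7 - 950 + 380) - 146) = 67*(-563 - 146) = 67*(-709) = -47503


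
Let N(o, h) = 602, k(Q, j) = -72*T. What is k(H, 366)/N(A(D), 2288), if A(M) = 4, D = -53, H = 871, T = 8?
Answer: -288/301 ≈ -0.95681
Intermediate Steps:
k(Q, j) = -576 (k(Q, j) = -72*8 = -576)
k(H, 366)/N(A(D), 2288) = -576/602 = -576*1/602 = -288/301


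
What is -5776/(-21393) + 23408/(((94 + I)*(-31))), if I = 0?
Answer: -241968040/31169601 ≈ -7.7629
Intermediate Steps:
-5776/(-21393) + 23408/(((94 + I)*(-31))) = -5776/(-21393) + 23408/(((94 + 0)*(-31))) = -5776*(-1/21393) + 23408/((94*(-31))) = 5776/21393 + 23408/(-2914) = 5776/21393 + 23408*(-1/2914) = 5776/21393 - 11704/1457 = -241968040/31169601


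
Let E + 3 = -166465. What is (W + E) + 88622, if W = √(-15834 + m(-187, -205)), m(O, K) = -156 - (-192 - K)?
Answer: -77846 + I*√16003 ≈ -77846.0 + 126.5*I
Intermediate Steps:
E = -166468 (E = -3 - 166465 = -166468)
m(O, K) = 36 + K (m(O, K) = -156 + (192 + K) = 36 + K)
W = I*√16003 (W = √(-15834 + (36 - 205)) = √(-15834 - 169) = √(-16003) = I*√16003 ≈ 126.5*I)
(W + E) + 88622 = (I*√16003 - 166468) + 88622 = (-166468 + I*√16003) + 88622 = -77846 + I*√16003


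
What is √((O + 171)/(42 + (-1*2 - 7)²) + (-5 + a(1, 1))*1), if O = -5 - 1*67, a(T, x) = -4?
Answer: 4*I*√861/41 ≈ 2.8627*I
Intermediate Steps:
O = -72 (O = -5 - 67 = -72)
√((O + 171)/(42 + (-1*2 - 7)²) + (-5 + a(1, 1))*1) = √((-72 + 171)/(42 + (-1*2 - 7)²) + (-5 - 4)*1) = √(99/(42 + (-2 - 7)²) - 9*1) = √(99/(42 + (-9)²) - 9) = √(99/(42 + 81) - 9) = √(99/123 - 9) = √(99*(1/123) - 9) = √(33/41 - 9) = √(-336/41) = 4*I*√861/41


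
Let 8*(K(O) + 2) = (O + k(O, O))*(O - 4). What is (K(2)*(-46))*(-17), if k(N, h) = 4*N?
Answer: -3519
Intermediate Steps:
K(O) = -2 + 5*O*(-4 + O)/8 (K(O) = -2 + ((O + 4*O)*(O - 4))/8 = -2 + ((5*O)*(-4 + O))/8 = -2 + (5*O*(-4 + O))/8 = -2 + 5*O*(-4 + O)/8)
(K(2)*(-46))*(-17) = ((-2 - 5/2*2 + (5/8)*2²)*(-46))*(-17) = ((-2 - 5 + (5/8)*4)*(-46))*(-17) = ((-2 - 5 + 5/2)*(-46))*(-17) = -9/2*(-46)*(-17) = 207*(-17) = -3519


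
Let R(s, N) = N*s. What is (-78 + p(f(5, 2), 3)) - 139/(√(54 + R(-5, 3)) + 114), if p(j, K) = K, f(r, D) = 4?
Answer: -329207/4319 + 139*√39/12957 ≈ -76.156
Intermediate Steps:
(-78 + p(f(5, 2), 3)) - 139/(√(54 + R(-5, 3)) + 114) = (-78 + 3) - 139/(√(54 + 3*(-5)) + 114) = -75 - 139/(√(54 - 15) + 114) = -75 - 139/(√39 + 114) = -75 - 139/(114 + √39)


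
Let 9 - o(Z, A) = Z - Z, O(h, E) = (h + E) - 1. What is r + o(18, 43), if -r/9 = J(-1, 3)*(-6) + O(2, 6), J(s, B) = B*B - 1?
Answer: 378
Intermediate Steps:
J(s, B) = -1 + B² (J(s, B) = B² - 1 = -1 + B²)
O(h, E) = -1 + E + h (O(h, E) = (E + h) - 1 = -1 + E + h)
o(Z, A) = 9 (o(Z, A) = 9 - (Z - Z) = 9 - 1*0 = 9 + 0 = 9)
r = 369 (r = -9*((-1 + 3²)*(-6) + (-1 + 6 + 2)) = -9*((-1 + 9)*(-6) + 7) = -9*(8*(-6) + 7) = -9*(-48 + 7) = -9*(-41) = 369)
r + o(18, 43) = 369 + 9 = 378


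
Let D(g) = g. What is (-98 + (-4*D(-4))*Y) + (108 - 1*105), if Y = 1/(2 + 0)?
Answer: -87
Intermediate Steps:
Y = ½ (Y = 1/2 = ½ ≈ 0.50000)
(-98 + (-4*D(-4))*Y) + (108 - 1*105) = (-98 - 4*(-4)*(½)) + (108 - 1*105) = (-98 + 16*(½)) + (108 - 105) = (-98 + 8) + 3 = -90 + 3 = -87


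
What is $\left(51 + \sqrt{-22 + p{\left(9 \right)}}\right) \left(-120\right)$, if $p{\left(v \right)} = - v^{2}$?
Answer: $-6120 - 120 i \sqrt{103} \approx -6120.0 - 1217.9 i$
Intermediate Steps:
$\left(51 + \sqrt{-22 + p{\left(9 \right)}}\right) \left(-120\right) = \left(51 + \sqrt{-22 - 9^{2}}\right) \left(-120\right) = \left(51 + \sqrt{-22 - 81}\right) \left(-120\right) = \left(51 + \sqrt{-103}\right) \left(-120\right) = \left(51 + i \sqrt{103}\right) \left(-120\right) = -6120 - 120 i \sqrt{103}$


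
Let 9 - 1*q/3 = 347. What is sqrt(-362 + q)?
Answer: 4*I*sqrt(86) ≈ 37.094*I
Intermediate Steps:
q = -1014 (q = 27 - 3*347 = 27 - 1041 = -1014)
sqrt(-362 + q) = sqrt(-362 - 1014) = sqrt(-1376) = 4*I*sqrt(86)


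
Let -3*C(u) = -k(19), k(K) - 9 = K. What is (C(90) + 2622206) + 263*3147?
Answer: 10349629/3 ≈ 3.4499e+6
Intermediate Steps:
k(K) = 9 + K
C(u) = 28/3 (C(u) = -(-1)*(9 + 19)/3 = -(-1)*28/3 = -⅓*(-28) = 28/3)
(C(90) + 2622206) + 263*3147 = (28/3 + 2622206) + 263*3147 = 7866646/3 + 827661 = 10349629/3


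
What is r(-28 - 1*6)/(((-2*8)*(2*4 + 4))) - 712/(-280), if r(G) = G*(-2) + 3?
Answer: 14603/6720 ≈ 2.1731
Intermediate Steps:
r(G) = 3 - 2*G (r(G) = -2*G + 3 = 3 - 2*G)
r(-28 - 1*6)/(((-2*8)*(2*4 + 4))) - 712/(-280) = (3 - 2*(-28 - 1*6))/(((-2*8)*(2*4 + 4))) - 712/(-280) = (3 - 2*(-28 - 6))/((-16*(8 + 4))) - 712*(-1/280) = (3 - 2*(-34))/((-16*12)) + 89/35 = (3 + 68)/(-192) + 89/35 = 71*(-1/192) + 89/35 = -71/192 + 89/35 = 14603/6720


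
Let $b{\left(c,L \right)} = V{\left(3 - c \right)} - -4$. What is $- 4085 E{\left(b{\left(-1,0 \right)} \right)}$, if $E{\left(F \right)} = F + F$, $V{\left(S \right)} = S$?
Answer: $-65360$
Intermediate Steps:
$b{\left(c,L \right)} = 7 - c$ ($b{\left(c,L \right)} = \left(3 - c\right) - -4 = \left(3 - c\right) + 4 = 7 - c$)
$E{\left(F \right)} = 2 F$
$- 4085 E{\left(b{\left(-1,0 \right)} \right)} = - 4085 \cdot 2 \left(7 - -1\right) = - 4085 \cdot 2 \left(7 + 1\right) = - 4085 \cdot 2 \cdot 8 = \left(-4085\right) 16 = -65360$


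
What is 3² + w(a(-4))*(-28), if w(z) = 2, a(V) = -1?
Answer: -47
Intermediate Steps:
3² + w(a(-4))*(-28) = 3² + 2*(-28) = 9 - 56 = -47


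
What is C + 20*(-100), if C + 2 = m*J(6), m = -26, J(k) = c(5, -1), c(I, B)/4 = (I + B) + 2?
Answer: -2626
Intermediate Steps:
c(I, B) = 8 + 4*B + 4*I (c(I, B) = 4*((I + B) + 2) = 4*((B + I) + 2) = 4*(2 + B + I) = 8 + 4*B + 4*I)
J(k) = 24 (J(k) = 8 + 4*(-1) + 4*5 = 8 - 4 + 20 = 24)
C = -626 (C = -2 - 26*24 = -2 - 624 = -626)
C + 20*(-100) = -626 + 20*(-100) = -626 - 2000 = -2626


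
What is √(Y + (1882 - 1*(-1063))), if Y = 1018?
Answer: √3963 ≈ 62.952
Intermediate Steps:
√(Y + (1882 - 1*(-1063))) = √(1018 + (1882 - 1*(-1063))) = √(1018 + (1882 + 1063)) = √(1018 + 2945) = √3963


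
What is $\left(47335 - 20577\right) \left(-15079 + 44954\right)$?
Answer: $799395250$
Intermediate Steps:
$\left(47335 - 20577\right) \left(-15079 + 44954\right) = 26758 \cdot 29875 = 799395250$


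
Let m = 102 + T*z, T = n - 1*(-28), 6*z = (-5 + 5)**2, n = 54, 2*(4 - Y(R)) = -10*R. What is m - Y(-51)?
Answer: 353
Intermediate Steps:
Y(R) = 4 + 5*R (Y(R) = 4 - (-5)*R = 4 + 5*R)
z = 0 (z = (-5 + 5)**2/6 = (1/6)*0**2 = (1/6)*0 = 0)
T = 82 (T = 54 - 1*(-28) = 54 + 28 = 82)
m = 102 (m = 102 + 82*0 = 102 + 0 = 102)
m - Y(-51) = 102 - (4 + 5*(-51)) = 102 - (4 - 255) = 102 - 1*(-251) = 102 + 251 = 353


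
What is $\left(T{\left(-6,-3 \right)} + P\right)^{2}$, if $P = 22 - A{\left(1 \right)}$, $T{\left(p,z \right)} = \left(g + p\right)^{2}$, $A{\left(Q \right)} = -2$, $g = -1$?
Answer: $5329$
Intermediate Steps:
$T{\left(p,z \right)} = \left(-1 + p\right)^{2}$
$P = 24$ ($P = 22 - -2 = 22 + 2 = 24$)
$\left(T{\left(-6,-3 \right)} + P\right)^{2} = \left(\left(-1 - 6\right)^{2} + 24\right)^{2} = \left(\left(-7\right)^{2} + 24\right)^{2} = \left(49 + 24\right)^{2} = 73^{2} = 5329$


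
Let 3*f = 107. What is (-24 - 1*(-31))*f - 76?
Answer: 521/3 ≈ 173.67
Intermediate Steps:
f = 107/3 (f = (⅓)*107 = 107/3 ≈ 35.667)
(-24 - 1*(-31))*f - 76 = (-24 - 1*(-31))*(107/3) - 76 = (-24 + 31)*(107/3) - 76 = 7*(107/3) - 76 = 749/3 - 76 = 521/3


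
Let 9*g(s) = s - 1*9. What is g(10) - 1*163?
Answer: -1466/9 ≈ -162.89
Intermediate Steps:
g(s) = -1 + s/9 (g(s) = (s - 1*9)/9 = (s - 9)/9 = (-9 + s)/9 = -1 + s/9)
g(10) - 1*163 = (-1 + (1/9)*10) - 1*163 = (-1 + 10/9) - 163 = 1/9 - 163 = -1466/9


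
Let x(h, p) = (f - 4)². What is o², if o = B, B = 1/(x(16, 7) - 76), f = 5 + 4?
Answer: 1/2601 ≈ 0.00038447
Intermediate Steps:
f = 9
x(h, p) = 25 (x(h, p) = (9 - 4)² = 5² = 25)
B = -1/51 (B = 1/(25 - 76) = 1/(-51) = -1/51 ≈ -0.019608)
o = -1/51 ≈ -0.019608
o² = (-1/51)² = 1/2601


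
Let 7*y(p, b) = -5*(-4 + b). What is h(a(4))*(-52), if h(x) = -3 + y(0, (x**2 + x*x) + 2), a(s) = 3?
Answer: 5252/7 ≈ 750.29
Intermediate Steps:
y(p, b) = 20/7 - 5*b/7 (y(p, b) = (-5*(-4 + b))/7 = (20 - 5*b)/7 = 20/7 - 5*b/7)
h(x) = -11/7 - 10*x**2/7 (h(x) = -3 + (20/7 - 5*((x**2 + x*x) + 2)/7) = -3 + (20/7 - 5*((x**2 + x**2) + 2)/7) = -3 + (20/7 - 5*(2*x**2 + 2)/7) = -3 + (20/7 - 5*(2 + 2*x**2)/7) = -3 + (20/7 + (-10/7 - 10*x**2/7)) = -3 + (10/7 - 10*x**2/7) = -11/7 - 10*x**2/7)
h(a(4))*(-52) = (-11/7 - 10/7*3**2)*(-52) = (-11/7 - 10/7*9)*(-52) = (-11/7 - 90/7)*(-52) = -101/7*(-52) = 5252/7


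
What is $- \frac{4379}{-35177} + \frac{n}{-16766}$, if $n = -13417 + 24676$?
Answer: $- \frac{11125501}{20337158} \approx -0.54705$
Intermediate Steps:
$n = 11259$
$- \frac{4379}{-35177} + \frac{n}{-16766} = - \frac{4379}{-35177} + \frac{11259}{-16766} = \left(-4379\right) \left(- \frac{1}{35177}\right) + 11259 \left(- \frac{1}{16766}\right) = \frac{151}{1213} - \frac{11259}{16766} = - \frac{11125501}{20337158}$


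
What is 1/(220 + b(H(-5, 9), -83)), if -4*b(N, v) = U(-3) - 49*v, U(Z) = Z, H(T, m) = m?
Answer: -1/796 ≈ -0.0012563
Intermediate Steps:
b(N, v) = ¾ + 49*v/4 (b(N, v) = -(-3 - 49*v)/4 = ¾ + 49*v/4)
1/(220 + b(H(-5, 9), -83)) = 1/(220 + (¾ + (49/4)*(-83))) = 1/(220 + (¾ - 4067/4)) = 1/(220 - 1016) = 1/(-796) = -1/796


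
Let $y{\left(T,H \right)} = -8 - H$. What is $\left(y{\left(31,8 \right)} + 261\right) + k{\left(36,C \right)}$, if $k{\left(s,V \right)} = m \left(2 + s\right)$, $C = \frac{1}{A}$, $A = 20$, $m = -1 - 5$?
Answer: $17$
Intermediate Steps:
$m = -6$ ($m = -1 - 5 = -6$)
$C = \frac{1}{20} \approx 0.05$
$k{\left(s,V \right)} = -12 - 6 s$ ($k{\left(s,V \right)} = - 6 \left(2 + s\right) = -12 - 6 s$)
$\left(y{\left(31,8 \right)} + 261\right) + k{\left(36,C \right)} = \left(\left(-8 - 8\right) + 261\right) - 228 = \left(-16 + 261\right) - 228 = 245 - 228 = 17$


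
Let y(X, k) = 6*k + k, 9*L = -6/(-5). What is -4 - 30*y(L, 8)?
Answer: -1684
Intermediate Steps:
L = 2/15 (L = (-6/(-5))/9 = (-6*(-⅕))/9 = (⅑)*(6/5) = 2/15 ≈ 0.13333)
y(X, k) = 7*k
-4 - 30*y(L, 8) = -4 - 210*8 = -4 - 30*56 = -4 - 1680 = -1684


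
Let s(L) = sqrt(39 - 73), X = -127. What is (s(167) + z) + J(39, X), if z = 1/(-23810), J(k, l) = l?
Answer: -3023871/23810 + I*sqrt(34) ≈ -127.0 + 5.831*I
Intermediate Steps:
s(L) = I*sqrt(34) (s(L) = sqrt(-34) = I*sqrt(34))
z = -1/23810 ≈ -4.1999e-5
(s(167) + z) + J(39, X) = (I*sqrt(34) - 1/23810) - 127 = (-1/23810 + I*sqrt(34)) - 127 = -3023871/23810 + I*sqrt(34)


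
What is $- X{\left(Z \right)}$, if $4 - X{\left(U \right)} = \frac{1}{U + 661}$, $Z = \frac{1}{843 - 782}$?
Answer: $- \frac{161227}{40322} \approx -3.9985$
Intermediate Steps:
$Z = \frac{1}{61} \approx 0.016393$
$X{\left(U \right)} = 4 - \frac{1}{661 + U}$ ($X{\left(U \right)} = 4 - \frac{1}{U + 661} = 4 - \frac{1}{661 + U}$)
$- X{\left(Z \right)} = - \frac{2643 + 4 \cdot \frac{1}{61}}{661 + \frac{1}{61}} = - \frac{2643 + \frac{4}{61}}{\frac{40322}{61}} = - \frac{61 \cdot 161227}{40322 \cdot 61} = \left(-1\right) \frac{161227}{40322} = - \frac{161227}{40322}$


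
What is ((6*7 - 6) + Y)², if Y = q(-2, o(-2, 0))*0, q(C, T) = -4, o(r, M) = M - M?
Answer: 1296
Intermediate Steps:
o(r, M) = 0
Y = 0 (Y = -4*0 = 0)
((6*7 - 6) + Y)² = ((6*7 - 6) + 0)² = ((42 - 6) + 0)² = (36 + 0)² = 36² = 1296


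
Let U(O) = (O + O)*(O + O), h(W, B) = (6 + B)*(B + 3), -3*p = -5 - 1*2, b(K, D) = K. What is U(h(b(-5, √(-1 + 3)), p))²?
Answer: 409600000000/6561 ≈ 6.2430e+7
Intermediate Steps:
p = 7/3 (p = -(-5 - 1*2)/3 = -(-5 - 2)/3 = -⅓*(-7) = 7/3 ≈ 2.3333)
h(W, B) = (3 + B)*(6 + B) (h(W, B) = (6 + B)*(3 + B) = (3 + B)*(6 + B))
U(O) = 4*O² (U(O) = (2*O)*(2*O) = 4*O²)
U(h(b(-5, √(-1 + 3)), p))² = (4*(18 + (7/3)² + 9*(7/3))²)² = (4*(18 + 49/9 + 21)²)² = (4*(400/9)²)² = (4*(160000/81))² = (640000/81)² = 409600000000/6561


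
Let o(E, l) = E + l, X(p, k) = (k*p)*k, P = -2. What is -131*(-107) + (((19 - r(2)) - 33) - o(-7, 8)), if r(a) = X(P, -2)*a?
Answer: 14018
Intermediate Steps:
X(p, k) = p*k**2
r(a) = -8*a (r(a) = (-2*(-2)**2)*a = (-2*4)*a = -8*a)
-131*(-107) + (((19 - r(2)) - 33) - o(-7, 8)) = -131*(-107) + (((19 - (-8)*2) - 33) - (-7 + 8)) = 14017 + (((19 - 1*(-16)) - 33) - 1*1) = 14017 + (((19 + 16) - 33) - 1) = 14017 + ((35 - 33) - 1) = 14017 + (2 - 1) = 14017 + 1 = 14018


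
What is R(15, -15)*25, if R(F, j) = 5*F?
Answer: 1875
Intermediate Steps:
R(15, -15)*25 = (5*15)*25 = 75*25 = 1875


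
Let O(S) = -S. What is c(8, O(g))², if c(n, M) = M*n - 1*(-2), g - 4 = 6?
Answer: 6084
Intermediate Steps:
g = 10 (g = 4 + 6 = 10)
c(n, M) = 2 + M*n (c(n, M) = M*n + 2 = 2 + M*n)
c(8, O(g))² = (2 - 1*10*8)² = (2 - 10*8)² = (2 - 80)² = (-78)² = 6084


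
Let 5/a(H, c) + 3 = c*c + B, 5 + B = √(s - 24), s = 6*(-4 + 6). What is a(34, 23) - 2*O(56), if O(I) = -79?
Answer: 42892179/271453 - 10*I*√3/271453 ≈ 158.01 - 6.3807e-5*I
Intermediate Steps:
s = 12 (s = 6*2 = 12)
B = -5 + 2*I*√3 (B = -5 + √(12 - 24) = -5 + √(-12) = -5 + 2*I*√3 ≈ -5.0 + 3.4641*I)
a(H, c) = 5/(-8 + c² + 2*I*√3) (a(H, c) = 5/(-3 + (c*c + (-5 + 2*I*√3))) = 5/(-3 + (c² + (-5 + 2*I*√3))) = 5/(-3 + (-5 + c² + 2*I*√3)) = 5/(-8 + c² + 2*I*√3))
a(34, 23) - 2*O(56) = 5/(-8 + 23² + 2*I*√3) - 2*(-79) = 5/(-8 + 529 + 2*I*√3) + 158 = 5/(521 + 2*I*√3) + 158 = 158 + 5/(521 + 2*I*√3)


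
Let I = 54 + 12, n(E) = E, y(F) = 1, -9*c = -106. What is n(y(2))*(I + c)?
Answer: 700/9 ≈ 77.778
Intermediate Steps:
c = 106/9 (c = -⅑*(-106) = 106/9 ≈ 11.778)
I = 66
n(y(2))*(I + c) = 1*(66 + 106/9) = 1*(700/9) = 700/9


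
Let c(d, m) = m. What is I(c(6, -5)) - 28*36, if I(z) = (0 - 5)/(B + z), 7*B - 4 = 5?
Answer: -26173/26 ≈ -1006.7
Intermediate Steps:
B = 9/7 (B = 4/7 + (⅐)*5 = 4/7 + 5/7 = 9/7 ≈ 1.2857)
I(z) = -5/(9/7 + z) (I(z) = (0 - 5)/(9/7 + z) = -5/(9/7 + z))
I(c(6, -5)) - 28*36 = -35/(9 + 7*(-5)) - 28*36 = -35/(9 - 35) - 1008 = -35/(-26) - 1008 = -35*(-1/26) - 1008 = 35/26 - 1008 = -26173/26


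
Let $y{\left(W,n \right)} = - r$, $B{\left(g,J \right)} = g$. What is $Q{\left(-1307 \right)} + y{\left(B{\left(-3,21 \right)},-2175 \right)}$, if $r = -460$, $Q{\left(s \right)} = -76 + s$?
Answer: $-923$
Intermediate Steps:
$y{\left(W,n \right)} = 460$ ($y{\left(W,n \right)} = \left(-1\right) \left(-460\right) = 460$)
$Q{\left(-1307 \right)} + y{\left(B{\left(-3,21 \right)},-2175 \right)} = \left(-76 - 1307\right) + 460 = -1383 + 460 = -923$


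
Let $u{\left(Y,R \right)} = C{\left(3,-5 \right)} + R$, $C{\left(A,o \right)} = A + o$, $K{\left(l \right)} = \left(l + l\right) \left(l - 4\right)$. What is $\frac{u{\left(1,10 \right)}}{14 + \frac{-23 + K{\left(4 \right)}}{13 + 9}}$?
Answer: $\frac{176}{285} \approx 0.61754$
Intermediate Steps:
$K{\left(l \right)} = 2 l \left(-4 + l\right)$
$u{\left(Y,R \right)} = -2 + R$ ($u{\left(Y,R \right)} = \left(3 - 5\right) + R = -2 + R$)
$\frac{u{\left(1,10 \right)}}{14 + \frac{-23 + K{\left(4 \right)}}{13 + 9}} = \frac{-2 + 10}{14 + \frac{-23 + 2 \cdot 4 \left(-4 + 4\right)}{13 + 9}} = \frac{1}{14 + \frac{-23 + 2 \cdot 4 \cdot 0}{22}} \cdot 8 = \frac{1}{14 + \left(-23 + 0\right) \frac{1}{22}} \cdot 8 = \frac{1}{14 - \frac{23}{22}} \cdot 8 = \frac{1}{\frac{285}{22}} \cdot 8 = \frac{22}{285} \cdot 8 = \frac{176}{285}$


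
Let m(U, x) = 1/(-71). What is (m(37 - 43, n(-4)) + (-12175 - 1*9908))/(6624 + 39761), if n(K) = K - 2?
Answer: -1567894/3293335 ≈ -0.47608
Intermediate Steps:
n(K) = -2 + K
m(U, x) = -1/71
(m(37 - 43, n(-4)) + (-12175 - 1*9908))/(6624 + 39761) = (-1/71 + (-12175 - 1*9908))/(6624 + 39761) = (-1/71 + (-12175 - 9908))/46385 = (-1/71 - 22083)*(1/46385) = -1567894/71*1/46385 = -1567894/3293335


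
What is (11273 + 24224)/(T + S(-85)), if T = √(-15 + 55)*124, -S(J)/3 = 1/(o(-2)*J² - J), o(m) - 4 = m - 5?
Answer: -2299140690/286687426623991 + 4103444993093600*√10/286687426623991 ≈ 45.263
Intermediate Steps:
o(m) = -1 + m (o(m) = 4 + (m - 5) = 4 + (-5 + m) = -1 + m)
S(J) = -3/(-J - 3*J²) (S(J) = -3/((-1 - 2)*J² - J) = -3/(-3*J² - J) = -3/(-J - 3*J²))
T = 248*√10 (T = √40*124 = (2*√10)*124 = 248*√10 ≈ 784.25)
(11273 + 24224)/(T + S(-85)) = (11273 + 24224)/(248*√10 + 3/(-85*(1 + 3*(-85)))) = 35497/(248*√10 + 3*(-1/85)/(1 - 255)) = 35497/(248*√10 + 3*(-1/85)/(-254)) = 35497/(248*√10 + 3*(-1/85)*(-1/254)) = 35497/(248*√10 + 3/21590) = 35497/(3/21590 + 248*√10)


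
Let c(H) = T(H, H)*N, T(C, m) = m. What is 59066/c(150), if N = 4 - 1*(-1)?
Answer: 29533/375 ≈ 78.755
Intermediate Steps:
N = 5 (N = 4 + 1 = 5)
c(H) = 5*H (c(H) = H*5 = 5*H)
59066/c(150) = 59066/((5*150)) = 59066/750 = 59066*(1/750) = 29533/375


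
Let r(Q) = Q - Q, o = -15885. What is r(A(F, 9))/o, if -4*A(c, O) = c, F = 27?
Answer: 0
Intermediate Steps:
A(c, O) = -c/4
r(Q) = 0
r(A(F, 9))/o = 0/(-15885) = 0*(-1/15885) = 0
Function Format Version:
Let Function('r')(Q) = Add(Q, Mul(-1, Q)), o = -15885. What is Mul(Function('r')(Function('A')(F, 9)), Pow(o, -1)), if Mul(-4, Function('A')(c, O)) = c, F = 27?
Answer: 0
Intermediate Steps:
Function('A')(c, O) = Mul(Rational(-1, 4), c)
Function('r')(Q) = 0
Mul(Function('r')(Function('A')(F, 9)), Pow(o, -1)) = Mul(0, Pow(-15885, -1)) = Mul(0, Rational(-1, 15885)) = 0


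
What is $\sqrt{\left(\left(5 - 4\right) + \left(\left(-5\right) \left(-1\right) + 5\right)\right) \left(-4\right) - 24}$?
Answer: $2 i \sqrt{17} \approx 8.2462 i$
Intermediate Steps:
$\sqrt{\left(\left(5 - 4\right) + \left(\left(-5\right) \left(-1\right) + 5\right)\right) \left(-4\right) - 24} = \sqrt{\left(1 + \left(5 + 5\right)\right) \left(-4\right) - 24} = \sqrt{\left(1 + 10\right) \left(-4\right) - 24} = \sqrt{11 \left(-4\right) - 24} = \sqrt{-44 - 24} = \sqrt{-68} = 2 i \sqrt{17}$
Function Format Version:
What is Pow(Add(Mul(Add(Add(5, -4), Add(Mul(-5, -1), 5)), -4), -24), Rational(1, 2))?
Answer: Mul(2, I, Pow(17, Rational(1, 2))) ≈ Mul(8.2462, I)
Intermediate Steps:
Pow(Add(Mul(Add(Add(5, -4), Add(Mul(-5, -1), 5)), -4), -24), Rational(1, 2)) = Pow(Add(Mul(Add(1, Add(5, 5)), -4), -24), Rational(1, 2)) = Pow(Add(Mul(Add(1, 10), -4), -24), Rational(1, 2)) = Pow(Add(Mul(11, -4), -24), Rational(1, 2)) = Pow(Add(-44, -24), Rational(1, 2)) = Pow(-68, Rational(1, 2)) = Mul(2, I, Pow(17, Rational(1, 2)))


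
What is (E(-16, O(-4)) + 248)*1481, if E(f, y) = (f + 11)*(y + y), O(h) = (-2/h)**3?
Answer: 1461747/4 ≈ 3.6544e+5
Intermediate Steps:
O(h) = -8/h**3
E(f, y) = 2*y*(11 + f) (E(f, y) = (11 + f)*(2*y) = 2*y*(11 + f))
(E(-16, O(-4)) + 248)*1481 = (2*(-8/(-4)**3)*(11 - 16) + 248)*1481 = (2*(-8*(-1/64))*(-5) + 248)*1481 = (2*(1/8)*(-5) + 248)*1481 = (-5/4 + 248)*1481 = (987/4)*1481 = 1461747/4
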